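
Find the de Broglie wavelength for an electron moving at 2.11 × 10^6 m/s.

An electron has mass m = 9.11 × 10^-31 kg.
3.45 × 10^-10 m

Using the de Broglie relation λ = h/(mv):

λ = h/(mv)
λ = (6.626 × 10^-34 J·s) / (9.11 × 10^-31 kg × 2.11 × 10^6 m/s)
λ = 3.45 × 10^-10 m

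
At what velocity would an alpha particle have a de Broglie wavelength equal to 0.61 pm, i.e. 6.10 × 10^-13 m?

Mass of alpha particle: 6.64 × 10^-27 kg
1.64 × 10^5 m/s

From λ = h/(mv), solve for v:

v = h/(mλ)
v = (6.626 × 10^-34 J·s) / (6.64 × 10^-27 kg × 6.10 × 10^-13 m)
v = 1.64 × 10^5 m/s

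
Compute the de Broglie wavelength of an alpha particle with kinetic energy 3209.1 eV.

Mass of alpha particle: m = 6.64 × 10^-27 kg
2.54 × 10^-13 m

Using λ = h/√(2mKE):

First convert KE to Joules: KE = 3209.1 eV = 5.142 × 10^-16 J

λ = h/√(2mKE)
λ = (6.626 × 10^-34 J·s) / √(2 × 6.64 × 10^-27 kg × 5.142 × 10^-16 J)
λ = 2.54 × 10^-13 m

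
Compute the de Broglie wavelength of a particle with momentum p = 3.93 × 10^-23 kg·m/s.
1.69 × 10^-11 m

Using the de Broglie relation λ = h/p:

λ = h/p
λ = (6.626 × 10^-34 J·s) / (3.93 × 10^-23 kg·m/s)
λ = 1.69 × 10^-11 m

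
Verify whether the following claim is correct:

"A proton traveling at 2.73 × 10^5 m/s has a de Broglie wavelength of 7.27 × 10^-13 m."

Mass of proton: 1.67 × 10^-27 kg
False

The claim is incorrect.

Using λ = h/(mv):
λ = (6.626 × 10^-34 J·s) / (1.67 × 10^-27 kg × 2.73 × 10^5 m/s)
λ = 1.45 × 10^-12 m

The actual wavelength differs from the claimed 7.27 × 10^-13 m.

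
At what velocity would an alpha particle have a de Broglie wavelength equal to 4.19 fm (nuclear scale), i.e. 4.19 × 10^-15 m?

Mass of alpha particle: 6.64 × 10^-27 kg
2.38 × 10^7 m/s

From λ = h/(mv), solve for v:

v = h/(mλ)
v = (6.626 × 10^-34 J·s) / (6.64 × 10^-27 kg × 4.19 × 10^-15 m)
v = 2.38 × 10^7 m/s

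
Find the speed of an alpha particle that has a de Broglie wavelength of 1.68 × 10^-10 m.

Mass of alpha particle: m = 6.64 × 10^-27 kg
5.94 × 10^2 m/s

From the de Broglie relation λ = h/(mv), we solve for v:

v = h/(mλ)
v = (6.626 × 10^-34 J·s) / (6.64 × 10^-27 kg × 1.68 × 10^-10 m)
v = 5.94 × 10^2 m/s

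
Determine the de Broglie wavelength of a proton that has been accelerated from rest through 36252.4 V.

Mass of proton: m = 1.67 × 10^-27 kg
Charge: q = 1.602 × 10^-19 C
1.50 × 10^-13 m

When a particle is accelerated through voltage V, it gains kinetic energy KE = qV.

The de Broglie wavelength is then λ = h/√(2mqV):

λ = h/√(2mqV)
λ = (6.626 × 10^-34 J·s) / √(2 × 1.67 × 10^-27 kg × 1.602 × 10^-19 C × 36252.4 V)
λ = 1.50 × 10^-13 m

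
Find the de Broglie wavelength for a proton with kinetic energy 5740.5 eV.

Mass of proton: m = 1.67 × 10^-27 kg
3.78 × 10^-13 m

Using λ = h/√(2mKE):

First convert KE to Joules: KE = 5740.5 eV = 9.197 × 10^-16 J

λ = h/√(2mKE)
λ = (6.626 × 10^-34 J·s) / √(2 × 1.67 × 10^-27 kg × 9.197 × 10^-16 J)
λ = 3.78 × 10^-13 m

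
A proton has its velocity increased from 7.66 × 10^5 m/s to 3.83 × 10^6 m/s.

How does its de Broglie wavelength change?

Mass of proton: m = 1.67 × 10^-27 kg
The wavelength decreases by a factor of 5.

Using λ = h/(mv):

Initial wavelength: λ₁ = h/(mv₁) = 5.18 × 10^-13 m
Final wavelength: λ₂ = h/(mv₂) = 1.04 × 10^-13 m

Since λ ∝ 1/v, when velocity increases by a factor of 5, the wavelength decreases by a factor of 5.

λ₂/λ₁ = v₁/v₂ = 1/5

The wavelength decreases by a factor of 5.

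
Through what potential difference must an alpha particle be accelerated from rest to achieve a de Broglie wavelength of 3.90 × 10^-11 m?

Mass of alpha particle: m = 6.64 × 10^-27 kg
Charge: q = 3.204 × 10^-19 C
6.78 × 10^-2 V

From λ = h/√(2mqV), we solve for V:

λ² = h²/(2mqV)
V = h²/(2mqλ²)
V = (6.626 × 10^-34 J·s)² / (2 × 6.64 × 10^-27 kg × 3.204 × 10^-19 C × (3.90 × 10^-11 m)²)
V = 6.78 × 10^-2 V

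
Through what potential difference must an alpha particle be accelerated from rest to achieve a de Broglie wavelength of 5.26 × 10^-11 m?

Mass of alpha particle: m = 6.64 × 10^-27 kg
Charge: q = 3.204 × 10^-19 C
3.73 × 10^-2 V

From λ = h/√(2mqV), we solve for V:

λ² = h²/(2mqV)
V = h²/(2mqλ²)
V = (6.626 × 10^-34 J·s)² / (2 × 6.64 × 10^-27 kg × 3.204 × 10^-19 C × (5.26 × 10^-11 m)²)
V = 3.73 × 10^-2 V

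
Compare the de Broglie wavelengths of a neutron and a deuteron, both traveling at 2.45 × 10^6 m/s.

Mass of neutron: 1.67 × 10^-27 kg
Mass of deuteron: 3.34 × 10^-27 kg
The neutron has the longer wavelength.

Using λ = h/(mv), since both particles have the same velocity, the wavelength depends only on mass.

For neutron: λ₁ = h/(m₁v) = 1.62 × 10^-13 m
For deuteron: λ₂ = h/(m₂v) = 8.10 × 10^-14 m

Since λ ∝ 1/m at constant velocity, the lighter particle has the longer wavelength.

The neutron has the longer de Broglie wavelength.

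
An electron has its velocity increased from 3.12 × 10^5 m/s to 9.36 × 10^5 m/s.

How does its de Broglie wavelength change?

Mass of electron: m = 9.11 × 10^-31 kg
The wavelength decreases by a factor of 3.

Using λ = h/(mv):

Initial wavelength: λ₁ = h/(mv₁) = 2.33 × 10^-9 m
Final wavelength: λ₂ = h/(mv₂) = 7.77 × 10^-10 m

Since λ ∝ 1/v, when velocity increases by a factor of 3, the wavelength decreases by a factor of 3.

λ₂/λ₁ = v₁/v₂ = 1/3

The wavelength decreases by a factor of 3.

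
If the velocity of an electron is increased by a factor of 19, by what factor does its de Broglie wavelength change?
The wavelength decreases by a factor of 19.

From λ = h/(mv), the wavelength is inversely proportional to velocity:

λ ∝ 1/v

If v → 19v, then λ → λ/19

When velocity is increased by a factor of 19, the wavelength decreases by a factor of 19.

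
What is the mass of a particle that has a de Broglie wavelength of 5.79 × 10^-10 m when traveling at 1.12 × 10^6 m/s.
1.02 × 10^-30 kg

From the de Broglie relation λ = h/(mv), we solve for m:

m = h/(λv)
m = (6.626 × 10^-34 J·s) / (5.79 × 10^-10 m × 1.12 × 10^6 m/s)
m = 1.02 × 10^-30 kg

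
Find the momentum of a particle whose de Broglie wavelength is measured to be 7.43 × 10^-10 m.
8.92 × 10^-25 kg·m/s

From the de Broglie relation λ = h/p, we solve for p:

p = h/λ
p = (6.626 × 10^-34 J·s) / (7.43 × 10^-10 m)
p = 8.92 × 10^-25 kg·m/s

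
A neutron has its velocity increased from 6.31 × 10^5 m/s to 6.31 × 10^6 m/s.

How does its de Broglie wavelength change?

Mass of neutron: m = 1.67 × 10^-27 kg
The wavelength decreases by a factor of 10.

Using λ = h/(mv):

Initial wavelength: λ₁ = h/(mv₁) = 6.29 × 10^-13 m
Final wavelength: λ₂ = h/(mv₂) = 6.29 × 10^-14 m

Since λ ∝ 1/v, when velocity increases by a factor of 10, the wavelength decreases by a factor of 10.

λ₂/λ₁ = v₁/v₂ = 1/10

The wavelength decreases by a factor of 10.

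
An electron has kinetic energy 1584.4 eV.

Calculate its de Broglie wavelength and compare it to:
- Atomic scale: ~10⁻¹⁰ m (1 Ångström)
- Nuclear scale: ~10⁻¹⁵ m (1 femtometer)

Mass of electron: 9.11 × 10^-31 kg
λ = 3.08 × 10^-11 m, which is between nuclear and atomic scales.

Using λ = h/√(2mKE):

KE = 1584.4 eV = 2.538 × 10^-16 J

λ = h/√(2mKE)
λ = (6.626 × 10^-34 J·s) / √(2 × 9.11 × 10^-31 kg × 2.538 × 10^-16 J)
λ = 3.08 × 10^-11 m

Comparison:
- Atomic scale (10⁻¹⁰ m): λ is 0.31× this size
- Nuclear scale (10⁻¹⁵ m): λ is 3.1e+04× this size

The wavelength is between nuclear and atomic scales.

This wavelength is appropriate for probing atomic structure but too large for nuclear physics experiments.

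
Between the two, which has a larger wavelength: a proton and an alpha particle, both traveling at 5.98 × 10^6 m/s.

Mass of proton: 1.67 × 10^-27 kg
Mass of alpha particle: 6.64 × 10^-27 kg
The proton has the longer wavelength.

Using λ = h/(mv), since both particles have the same velocity, the wavelength depends only on mass.

For proton: λ₁ = h/(m₁v) = 6.63 × 10^-14 m
For alpha particle: λ₂ = h/(m₂v) = 1.67 × 10^-14 m

Since λ ∝ 1/m at constant velocity, the lighter particle has the longer wavelength.

The proton has the longer de Broglie wavelength.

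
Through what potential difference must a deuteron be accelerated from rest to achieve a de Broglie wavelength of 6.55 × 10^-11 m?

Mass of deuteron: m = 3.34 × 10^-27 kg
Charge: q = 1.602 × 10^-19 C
9.56 × 10^-2 V

From λ = h/√(2mqV), we solve for V:

λ² = h²/(2mqV)
V = h²/(2mqλ²)
V = (6.626 × 10^-34 J·s)² / (2 × 3.34 × 10^-27 kg × 1.602 × 10^-19 C × (6.55 × 10^-11 m)²)
V = 9.56 × 10^-2 V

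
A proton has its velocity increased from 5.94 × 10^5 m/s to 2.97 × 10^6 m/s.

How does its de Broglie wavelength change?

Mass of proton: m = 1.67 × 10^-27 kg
The wavelength decreases by a factor of 5.

Using λ = h/(mv):

Initial wavelength: λ₁ = h/(mv₁) = 6.68 × 10^-13 m
Final wavelength: λ₂ = h/(mv₂) = 1.34 × 10^-13 m

Since λ ∝ 1/v, when velocity increases by a factor of 5, the wavelength decreases by a factor of 5.

λ₂/λ₁ = v₁/v₂ = 1/5

The wavelength decreases by a factor of 5.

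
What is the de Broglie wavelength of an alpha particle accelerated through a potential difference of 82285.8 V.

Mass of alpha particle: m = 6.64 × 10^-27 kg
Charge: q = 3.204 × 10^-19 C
3.54 × 10^-14 m

When a particle is accelerated through voltage V, it gains kinetic energy KE = qV.

The de Broglie wavelength is then λ = h/√(2mqV):

λ = h/√(2mqV)
λ = (6.626 × 10^-34 J·s) / √(2 × 6.64 × 10^-27 kg × 3.204 × 10^-19 C × 82285.8 V)
λ = 3.54 × 10^-14 m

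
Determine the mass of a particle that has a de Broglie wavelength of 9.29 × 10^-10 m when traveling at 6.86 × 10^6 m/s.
1.04 × 10^-31 kg

From the de Broglie relation λ = h/(mv), we solve for m:

m = h/(λv)
m = (6.626 × 10^-34 J·s) / (9.29 × 10^-10 m × 6.86 × 10^6 m/s)
m = 1.04 × 10^-31 kg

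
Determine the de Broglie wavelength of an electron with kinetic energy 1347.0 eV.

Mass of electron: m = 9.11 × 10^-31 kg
3.34 × 10^-11 m

Using λ = h/√(2mKE):

First convert KE to Joules: KE = 1347.0 eV = 2.158 × 10^-16 J

λ = h/√(2mKE)
λ = (6.626 × 10^-34 J·s) / √(2 × 9.11 × 10^-31 kg × 2.158 × 10^-16 J)
λ = 3.34 × 10^-11 m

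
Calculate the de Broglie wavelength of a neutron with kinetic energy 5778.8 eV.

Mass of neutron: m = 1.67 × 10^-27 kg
3.77 × 10^-13 m

Using λ = h/√(2mKE):

First convert KE to Joules: KE = 5778.8 eV = 9.259 × 10^-16 J

λ = h/√(2mKE)
λ = (6.626 × 10^-34 J·s) / √(2 × 1.67 × 10^-27 kg × 9.259 × 10^-16 J)
λ = 3.77 × 10^-13 m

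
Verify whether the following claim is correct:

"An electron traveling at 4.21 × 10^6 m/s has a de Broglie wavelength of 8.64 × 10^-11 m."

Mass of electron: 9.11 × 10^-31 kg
False

The claim is incorrect.

Using λ = h/(mv):
λ = (6.626 × 10^-34 J·s) / (9.11 × 10^-31 kg × 4.21 × 10^6 m/s)
λ = 1.73 × 10^-10 m

The actual wavelength differs from the claimed 8.64 × 10^-11 m.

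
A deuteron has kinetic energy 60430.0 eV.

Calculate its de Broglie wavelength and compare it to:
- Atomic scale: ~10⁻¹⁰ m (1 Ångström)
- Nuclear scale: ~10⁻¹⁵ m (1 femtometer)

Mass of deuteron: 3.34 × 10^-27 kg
λ = 8.24 × 10^-14 m, which is between nuclear and atomic scales.

Using λ = h/√(2mKE):

KE = 60430.0 eV = 9.682 × 10^-15 J

λ = h/√(2mKE)
λ = (6.626 × 10^-34 J·s) / √(2 × 3.34 × 10^-27 kg × 9.682 × 10^-15 J)
λ = 8.24 × 10^-14 m

Comparison:
- Atomic scale (10⁻¹⁰ m): λ is 0.00082× this size
- Nuclear scale (10⁻¹⁵ m): λ is 82× this size

The wavelength is between nuclear and atomic scales.

This wavelength is appropriate for probing atomic structure but too large for nuclear physics experiments.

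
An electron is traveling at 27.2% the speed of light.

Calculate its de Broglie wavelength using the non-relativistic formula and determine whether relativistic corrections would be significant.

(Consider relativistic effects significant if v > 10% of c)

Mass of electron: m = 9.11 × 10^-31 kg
Yes, relativistic corrections are needed.

Using the non-relativistic de Broglie formula λ = h/(mv):

v = 27.2% × c = 8.154 × 10^7 m/s

λ = h/(mv)
λ = (6.626 × 10^-34 J·s) / (9.11 × 10^-31 kg × 8.154 × 10^7 m/s)
λ = 8.92 × 10^-12 m

Since v = 27.2% of c > 10% of c, relativistic corrections ARE significant and the actual wavelength would differ from this non-relativistic estimate.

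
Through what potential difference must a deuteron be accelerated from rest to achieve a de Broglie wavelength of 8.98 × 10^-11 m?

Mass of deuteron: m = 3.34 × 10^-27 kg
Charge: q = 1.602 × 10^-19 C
5.09 × 10^-2 V

From λ = h/√(2mqV), we solve for V:

λ² = h²/(2mqV)
V = h²/(2mqλ²)
V = (6.626 × 10^-34 J·s)² / (2 × 3.34 × 10^-27 kg × 1.602 × 10^-19 C × (8.98 × 10^-11 m)²)
V = 5.09 × 10^-2 V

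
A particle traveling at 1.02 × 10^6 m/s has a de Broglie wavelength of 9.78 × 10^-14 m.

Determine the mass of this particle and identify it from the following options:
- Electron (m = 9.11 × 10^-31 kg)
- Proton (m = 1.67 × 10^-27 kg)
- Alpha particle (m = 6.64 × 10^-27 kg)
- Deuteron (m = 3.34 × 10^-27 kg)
The particle is an alpha particle.

From λ = h/(mv), solve for mass:

m = h/(λv)
m = (6.626 × 10^-34 J·s) / (9.78 × 10^-14 m × 1.02 × 10^6 m/s)
m = 6.64 × 10^-27 kg

Comparing with the listed masses, this is closest to an alpha particle.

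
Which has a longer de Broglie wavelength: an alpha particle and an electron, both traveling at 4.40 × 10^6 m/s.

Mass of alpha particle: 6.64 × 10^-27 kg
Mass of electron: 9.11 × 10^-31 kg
The electron has the longer wavelength.

Using λ = h/(mv), since both particles have the same velocity, the wavelength depends only on mass.

For alpha particle: λ₁ = h/(m₁v) = 2.27 × 10^-14 m
For electron: λ₂ = h/(m₂v) = 1.65 × 10^-10 m

Since λ ∝ 1/m at constant velocity, the lighter particle has the longer wavelength.

The electron has the longer de Broglie wavelength.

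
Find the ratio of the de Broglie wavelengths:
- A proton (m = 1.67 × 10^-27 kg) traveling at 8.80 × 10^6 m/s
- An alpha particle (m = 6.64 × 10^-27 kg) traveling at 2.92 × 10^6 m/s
λ₁/λ₂ = 1.32

Using λ = h/(mv):

λ₁ = h/(m₁v₁) = 4.51 × 10^-14 m
λ₂ = h/(m₂v₂) = 3.42 × 10^-14 m

Ratio λ₁/λ₂ = (m₂v₂)/(m₁v₁)
         = (6.64 × 10^-27 kg × 2.92 × 10^6 m/s) / (1.67 × 10^-27 kg × 8.80 × 10^6 m/s)
         = 1.32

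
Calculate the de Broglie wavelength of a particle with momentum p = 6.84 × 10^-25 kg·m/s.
9.69 × 10^-10 m

Using the de Broglie relation λ = h/p:

λ = h/p
λ = (6.626 × 10^-34 J·s) / (6.84 × 10^-25 kg·m/s)
λ = 9.69 × 10^-10 m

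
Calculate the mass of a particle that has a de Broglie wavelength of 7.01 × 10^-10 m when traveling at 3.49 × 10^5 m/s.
2.71 × 10^-30 kg

From the de Broglie relation λ = h/(mv), we solve for m:

m = h/(λv)
m = (6.626 × 10^-34 J·s) / (7.01 × 10^-10 m × 3.49 × 10^5 m/s)
m = 2.71 × 10^-30 kg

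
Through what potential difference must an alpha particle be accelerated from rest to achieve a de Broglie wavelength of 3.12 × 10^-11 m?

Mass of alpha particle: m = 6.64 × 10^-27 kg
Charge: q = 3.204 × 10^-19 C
1.06 × 10^-1 V

From λ = h/√(2mqV), we solve for V:

λ² = h²/(2mqV)
V = h²/(2mqλ²)
V = (6.626 × 10^-34 J·s)² / (2 × 6.64 × 10^-27 kg × 3.204 × 10^-19 C × (3.12 × 10^-11 m)²)
V = 1.06 × 10^-1 V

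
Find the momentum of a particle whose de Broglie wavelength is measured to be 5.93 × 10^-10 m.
1.12 × 10^-24 kg·m/s

From the de Broglie relation λ = h/p, we solve for p:

p = h/λ
p = (6.626 × 10^-34 J·s) / (5.93 × 10^-10 m)
p = 1.12 × 10^-24 kg·m/s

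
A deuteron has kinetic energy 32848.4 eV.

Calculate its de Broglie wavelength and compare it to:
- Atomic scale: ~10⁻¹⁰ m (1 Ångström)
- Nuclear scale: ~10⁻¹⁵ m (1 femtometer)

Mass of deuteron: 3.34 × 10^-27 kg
λ = 1.12 × 10^-13 m, which is between nuclear and atomic scales.

Using λ = h/√(2mKE):

KE = 32848.4 eV = 5.263 × 10^-15 J

λ = h/√(2mKE)
λ = (6.626 × 10^-34 J·s) / √(2 × 3.34 × 10^-27 kg × 5.263 × 10^-15 J)
λ = 1.12 × 10^-13 m

Comparison:
- Atomic scale (10⁻¹⁰ m): λ is 0.0011× this size
- Nuclear scale (10⁻¹⁵ m): λ is 1.1e+02× this size

The wavelength is between nuclear and atomic scales.

This wavelength is appropriate for probing atomic structure but too large for nuclear physics experiments.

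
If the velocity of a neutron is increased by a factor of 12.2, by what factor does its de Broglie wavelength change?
The wavelength decreases by a factor of 12.2.

From λ = h/(mv), the wavelength is inversely proportional to velocity:

λ ∝ 1/v

If v → 12.2v, then λ → λ/12.2

When velocity is increased by a factor of 12.2, the wavelength decreases by a factor of 12.2.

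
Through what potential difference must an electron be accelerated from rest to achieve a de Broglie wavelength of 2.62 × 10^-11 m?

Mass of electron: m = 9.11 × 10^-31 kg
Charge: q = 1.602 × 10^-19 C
2.19 × 10^3 V

From λ = h/√(2mqV), we solve for V:

λ² = h²/(2mqV)
V = h²/(2mqλ²)
V = (6.626 × 10^-34 J·s)² / (2 × 9.11 × 10^-31 kg × 1.602 × 10^-19 C × (2.62 × 10^-11 m)²)
V = 2.19 × 10^3 V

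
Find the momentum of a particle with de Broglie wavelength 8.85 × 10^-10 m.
7.49 × 10^-25 kg·m/s

From the de Broglie relation λ = h/p, we solve for p:

p = h/λ
p = (6.626 × 10^-34 J·s) / (8.85 × 10^-10 m)
p = 7.49 × 10^-25 kg·m/s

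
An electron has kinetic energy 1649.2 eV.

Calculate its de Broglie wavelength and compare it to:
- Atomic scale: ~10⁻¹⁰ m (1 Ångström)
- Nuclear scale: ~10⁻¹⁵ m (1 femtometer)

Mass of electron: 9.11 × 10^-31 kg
λ = 3.02 × 10^-11 m, which is between nuclear and atomic scales.

Using λ = h/√(2mKE):

KE = 1649.2 eV = 2.642 × 10^-16 J

λ = h/√(2mKE)
λ = (6.626 × 10^-34 J·s) / √(2 × 9.11 × 10^-31 kg × 2.642 × 10^-16 J)
λ = 3.02 × 10^-11 m

Comparison:
- Atomic scale (10⁻¹⁰ m): λ is 0.3× this size
- Nuclear scale (10⁻¹⁵ m): λ is 3e+04× this size

The wavelength is between nuclear and atomic scales.

This wavelength is appropriate for probing atomic structure but too large for nuclear physics experiments.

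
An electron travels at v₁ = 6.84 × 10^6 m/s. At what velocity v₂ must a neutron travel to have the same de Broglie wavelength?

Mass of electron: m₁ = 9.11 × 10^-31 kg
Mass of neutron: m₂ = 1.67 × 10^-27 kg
v₂ = 3.73 × 10^3 m/s

For equal de Broglie wavelengths: λ₁ = λ₂

h/(m₁v₁) = h/(m₂v₂)
m₁v₁ = m₂v₂
v₂ = v₁ · (m₁/m₂)

v₂ = 6.84 × 10^6 m/s × (9.11 × 10^-31 kg / 1.67 × 10^-27 kg)
v₂ = 3.73 × 10^3 m/s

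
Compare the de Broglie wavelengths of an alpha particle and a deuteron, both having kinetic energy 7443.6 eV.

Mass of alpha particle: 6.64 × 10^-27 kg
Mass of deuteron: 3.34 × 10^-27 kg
The deuteron has the longer wavelength.

Using λ = h/√(2mKE):

For alpha particle: λ₁ = h/√(2m₁KE) = 1.66 × 10^-13 m
For deuteron: λ₂ = h/√(2m₂KE) = 2.35 × 10^-13 m

Since λ ∝ 1/√m at constant kinetic energy, the lighter particle has the longer wavelength.

The deuteron has the longer de Broglie wavelength.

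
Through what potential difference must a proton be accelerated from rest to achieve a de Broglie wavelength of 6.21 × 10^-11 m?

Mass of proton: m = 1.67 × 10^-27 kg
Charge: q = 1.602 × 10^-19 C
2.13 × 10^-1 V

From λ = h/√(2mqV), we solve for V:

λ² = h²/(2mqV)
V = h²/(2mqλ²)
V = (6.626 × 10^-34 J·s)² / (2 × 1.67 × 10^-27 kg × 1.602 × 10^-19 C × (6.21 × 10^-11 m)²)
V = 2.13 × 10^-1 V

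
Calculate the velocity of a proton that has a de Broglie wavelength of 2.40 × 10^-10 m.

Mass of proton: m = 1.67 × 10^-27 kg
1.65 × 10^3 m/s

From the de Broglie relation λ = h/(mv), we solve for v:

v = h/(mλ)
v = (6.626 × 10^-34 J·s) / (1.67 × 10^-27 kg × 2.40 × 10^-10 m)
v = 1.65 × 10^3 m/s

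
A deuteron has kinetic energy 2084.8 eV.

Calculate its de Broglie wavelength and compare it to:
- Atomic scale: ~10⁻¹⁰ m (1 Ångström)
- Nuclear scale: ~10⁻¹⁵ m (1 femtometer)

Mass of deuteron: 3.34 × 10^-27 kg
λ = 4.44 × 10^-13 m, which is between nuclear and atomic scales.

Using λ = h/√(2mKE):

KE = 2084.8 eV = 3.340 × 10^-16 J

λ = h/√(2mKE)
λ = (6.626 × 10^-34 J·s) / √(2 × 3.34 × 10^-27 kg × 3.340 × 10^-16 J)
λ = 4.44 × 10^-13 m

Comparison:
- Atomic scale (10⁻¹⁰ m): λ is 0.0044× this size
- Nuclear scale (10⁻¹⁵ m): λ is 4.4e+02× this size

The wavelength is between nuclear and atomic scales.

This wavelength is appropriate for probing atomic structure but too large for nuclear physics experiments.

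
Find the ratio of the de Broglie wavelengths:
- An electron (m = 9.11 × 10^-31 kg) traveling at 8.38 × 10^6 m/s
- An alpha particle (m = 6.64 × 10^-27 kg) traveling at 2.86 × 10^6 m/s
λ₁/λ₂ = 2.49 × 10^3

Using λ = h/(mv):

λ₁ = h/(m₁v₁) = 8.68 × 10^-11 m
λ₂ = h/(m₂v₂) = 3.49 × 10^-14 m

Ratio λ₁/λ₂ = (m₂v₂)/(m₁v₁)
         = (6.64 × 10^-27 kg × 2.86 × 10^6 m/s) / (9.11 × 10^-31 kg × 8.38 × 10^6 m/s)
         = 2.49 × 10^3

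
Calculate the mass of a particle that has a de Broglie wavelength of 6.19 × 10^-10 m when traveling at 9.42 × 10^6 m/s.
1.14 × 10^-31 kg

From the de Broglie relation λ = h/(mv), we solve for m:

m = h/(λv)
m = (6.626 × 10^-34 J·s) / (6.19 × 10^-10 m × 9.42 × 10^6 m/s)
m = 1.14 × 10^-31 kg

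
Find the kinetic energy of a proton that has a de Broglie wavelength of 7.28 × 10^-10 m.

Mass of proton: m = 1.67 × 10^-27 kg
2.48 × 10^-22 J (or 1.55 × 10^-3 eV)

From λ = h/√(2mKE), we solve for KE:

λ² = h²/(2mKE)
KE = h²/(2mλ²)
KE = (6.626 × 10^-34 J·s)² / (2 × 1.67 × 10^-27 kg × (7.28 × 10^-10 m)²)
KE = 2.48 × 10^-22 J
KE = 1.55 × 10^-3 eV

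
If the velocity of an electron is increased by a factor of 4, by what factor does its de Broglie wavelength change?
The wavelength decreases by a factor of 4.

From λ = h/(mv), the wavelength is inversely proportional to velocity:

λ ∝ 1/v

If v → 4v, then λ → λ/4

When velocity is increased by a factor of 4, the wavelength decreases by a factor of 4.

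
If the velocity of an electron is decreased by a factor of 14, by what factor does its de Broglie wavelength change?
The wavelength increases by a factor of 14.

From λ = h/(mv), the wavelength is inversely proportional to velocity:

λ ∝ 1/v

If v → v/14, then λ → 14λ

When velocity is decreased by a factor of 14, the wavelength increases by a factor of 14.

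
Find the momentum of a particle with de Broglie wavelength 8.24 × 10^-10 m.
8.04 × 10^-25 kg·m/s

From the de Broglie relation λ = h/p, we solve for p:

p = h/λ
p = (6.626 × 10^-34 J·s) / (8.24 × 10^-10 m)
p = 8.04 × 10^-25 kg·m/s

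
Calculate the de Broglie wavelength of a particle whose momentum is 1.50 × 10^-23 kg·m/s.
4.42 × 10^-11 m

Using the de Broglie relation λ = h/p:

λ = h/p
λ = (6.626 × 10^-34 J·s) / (1.50 × 10^-23 kg·m/s)
λ = 4.42 × 10^-11 m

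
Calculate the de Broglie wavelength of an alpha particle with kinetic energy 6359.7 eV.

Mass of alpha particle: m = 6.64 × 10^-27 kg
1.80 × 10^-13 m

Using λ = h/√(2mKE):

First convert KE to Joules: KE = 6359.7 eV = 1.019 × 10^-15 J

λ = h/√(2mKE)
λ = (6.626 × 10^-34 J·s) / √(2 × 6.64 × 10^-27 kg × 1.019 × 10^-15 J)
λ = 1.80 × 10^-13 m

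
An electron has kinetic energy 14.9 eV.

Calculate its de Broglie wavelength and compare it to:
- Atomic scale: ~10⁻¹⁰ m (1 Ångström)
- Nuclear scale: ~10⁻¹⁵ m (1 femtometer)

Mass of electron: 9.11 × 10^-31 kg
λ = 3.18 × 10^-10 m, which is larger than typical atomic dimensions (~1 Å).

Using λ = h/√(2mKE):

KE = 14.9 eV = 2.387 × 10^-18 J

λ = h/√(2mKE)
λ = (6.626 × 10^-34 J·s) / √(2 × 9.11 × 10^-31 kg × 2.387 × 10^-18 J)
λ = 3.18 × 10^-10 m

Comparison:
- Atomic scale (10⁻¹⁰ m): λ is 3.2× this size
- Nuclear scale (10⁻¹⁵ m): λ is 3.2e+05× this size

The wavelength is larger than typical atomic dimensions (~1 Å).

This wavelength is significant for atomic-scale phenomena like electron diffraction from crystal lattices.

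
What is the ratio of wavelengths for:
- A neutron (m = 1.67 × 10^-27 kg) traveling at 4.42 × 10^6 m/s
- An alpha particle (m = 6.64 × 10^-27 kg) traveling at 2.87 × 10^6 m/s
λ₁/λ₂ = 2.58

Using λ = h/(mv):

λ₁ = h/(m₁v₁) = 8.98 × 10^-14 m
λ₂ = h/(m₂v₂) = 3.48 × 10^-14 m

Ratio λ₁/λ₂ = (m₂v₂)/(m₁v₁)
         = (6.64 × 10^-27 kg × 2.87 × 10^6 m/s) / (1.67 × 10^-27 kg × 4.42 × 10^6 m/s)
         = 2.58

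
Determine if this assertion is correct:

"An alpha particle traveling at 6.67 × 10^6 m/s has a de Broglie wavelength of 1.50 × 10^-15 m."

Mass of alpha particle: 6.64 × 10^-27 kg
False

The claim is incorrect.

Using λ = h/(mv):
λ = (6.626 × 10^-34 J·s) / (6.64 × 10^-27 kg × 6.67 × 10^6 m/s)
λ = 1.50 × 10^-14 m

The actual wavelength differs from the claimed 1.50 × 10^-15 m.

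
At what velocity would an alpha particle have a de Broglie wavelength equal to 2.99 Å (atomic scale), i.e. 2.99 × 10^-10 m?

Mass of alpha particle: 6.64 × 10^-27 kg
3.34 × 10^2 m/s

From λ = h/(mv), solve for v:

v = h/(mλ)
v = (6.626 × 10^-34 J·s) / (6.64 × 10^-27 kg × 2.99 × 10^-10 m)
v = 3.34 × 10^2 m/s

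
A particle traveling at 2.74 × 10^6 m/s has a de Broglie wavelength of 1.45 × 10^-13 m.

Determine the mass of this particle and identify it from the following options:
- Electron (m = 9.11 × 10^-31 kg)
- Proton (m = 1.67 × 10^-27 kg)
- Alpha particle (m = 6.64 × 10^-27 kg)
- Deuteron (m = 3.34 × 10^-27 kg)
The particle is a proton.

From λ = h/(mv), solve for mass:

m = h/(λv)
m = (6.626 × 10^-34 J·s) / (1.45 × 10^-13 m × 2.74 × 10^6 m/s)
m = 1.67 × 10^-27 kg

Comparing with the listed masses, this is closest to a proton.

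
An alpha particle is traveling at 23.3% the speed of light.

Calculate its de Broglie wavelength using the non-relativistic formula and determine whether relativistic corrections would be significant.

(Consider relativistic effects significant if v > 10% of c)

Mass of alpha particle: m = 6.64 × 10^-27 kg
Yes, relativistic corrections are needed.

Using the non-relativistic de Broglie formula λ = h/(mv):

v = 23.3% × c = 6.985 × 10^7 m/s

λ = h/(mv)
λ = (6.626 × 10^-34 J·s) / (6.64 × 10^-27 kg × 6.985 × 10^7 m/s)
λ = 1.43 × 10^-15 m

Since v = 23.3% of c > 10% of c, relativistic corrections ARE significant and the actual wavelength would differ from this non-relativistic estimate.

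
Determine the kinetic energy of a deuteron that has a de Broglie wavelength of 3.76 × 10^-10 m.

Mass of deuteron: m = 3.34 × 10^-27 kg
4.65 × 10^-22 J (or 2.90 × 10^-3 eV)

From λ = h/√(2mKE), we solve for KE:

λ² = h²/(2mKE)
KE = h²/(2mλ²)
KE = (6.626 × 10^-34 J·s)² / (2 × 3.34 × 10^-27 kg × (3.76 × 10^-10 m)²)
KE = 4.65 × 10^-22 J
KE = 2.90 × 10^-3 eV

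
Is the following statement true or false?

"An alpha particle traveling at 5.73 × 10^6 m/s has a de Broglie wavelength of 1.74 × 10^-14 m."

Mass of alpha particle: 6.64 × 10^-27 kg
True

The claim is correct.

Using λ = h/(mv):
λ = (6.626 × 10^-34 J·s) / (6.64 × 10^-27 kg × 5.73 × 10^6 m/s)
λ = 1.74 × 10^-14 m

This matches the claimed value.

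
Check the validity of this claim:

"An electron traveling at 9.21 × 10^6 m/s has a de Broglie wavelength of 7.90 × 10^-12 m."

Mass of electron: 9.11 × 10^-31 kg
False

The claim is incorrect.

Using λ = h/(mv):
λ = (6.626 × 10^-34 J·s) / (9.11 × 10^-31 kg × 9.21 × 10^6 m/s)
λ = 7.90 × 10^-11 m

The actual wavelength differs from the claimed 7.90 × 10^-12 m.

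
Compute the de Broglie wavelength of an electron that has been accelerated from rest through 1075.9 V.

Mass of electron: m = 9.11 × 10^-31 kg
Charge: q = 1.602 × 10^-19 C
3.74 × 10^-11 m

When a particle is accelerated through voltage V, it gains kinetic energy KE = qV.

The de Broglie wavelength is then λ = h/√(2mqV):

λ = h/√(2mqV)
λ = (6.626 × 10^-34 J·s) / √(2 × 9.11 × 10^-31 kg × 1.602 × 10^-19 C × 1075.9 V)
λ = 3.74 × 10^-11 m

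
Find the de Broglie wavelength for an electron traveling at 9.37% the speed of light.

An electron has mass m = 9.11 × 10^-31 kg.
2.59 × 10^-11 m

Using the de Broglie relation λ = h/(mv):

v = 9.37% × c = 2.809 × 10^7 m/s

λ = h/(mv)
λ = (6.626 × 10^-34 J·s) / (9.11 × 10^-31 kg × 2.809 × 10^7 m/s)
λ = 2.59 × 10^-11 m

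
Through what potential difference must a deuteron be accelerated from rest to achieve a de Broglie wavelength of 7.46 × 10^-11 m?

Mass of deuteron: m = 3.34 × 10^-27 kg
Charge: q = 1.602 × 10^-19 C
7.37 × 10^-2 V

From λ = h/√(2mqV), we solve for V:

λ² = h²/(2mqV)
V = h²/(2mqλ²)
V = (6.626 × 10^-34 J·s)² / (2 × 3.34 × 10^-27 kg × 1.602 × 10^-19 C × (7.46 × 10^-11 m)²)
V = 7.37 × 10^-2 V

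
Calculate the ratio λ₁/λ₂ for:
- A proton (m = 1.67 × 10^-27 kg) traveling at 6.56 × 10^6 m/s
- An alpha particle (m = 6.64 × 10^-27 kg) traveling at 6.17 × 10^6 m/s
λ₁/λ₂ = 3.74

Using λ = h/(mv):

λ₁ = h/(m₁v₁) = 6.05 × 10^-14 m
λ₂ = h/(m₂v₂) = 1.62 × 10^-14 m

Ratio λ₁/λ₂ = (m₂v₂)/(m₁v₁)
         = (6.64 × 10^-27 kg × 6.17 × 10^6 m/s) / (1.67 × 10^-27 kg × 6.56 × 10^6 m/s)
         = 3.74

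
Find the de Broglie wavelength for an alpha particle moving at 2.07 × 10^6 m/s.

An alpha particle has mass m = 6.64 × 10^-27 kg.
4.82 × 10^-14 m

Using the de Broglie relation λ = h/(mv):

λ = h/(mv)
λ = (6.626 × 10^-34 J·s) / (6.64 × 10^-27 kg × 2.07 × 10^6 m/s)
λ = 4.82 × 10^-14 m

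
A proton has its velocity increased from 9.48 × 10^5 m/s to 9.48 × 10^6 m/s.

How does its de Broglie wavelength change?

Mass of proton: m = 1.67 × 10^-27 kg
The wavelength decreases by a factor of 10.

Using λ = h/(mv):

Initial wavelength: λ₁ = h/(mv₁) = 4.19 × 10^-13 m
Final wavelength: λ₂ = h/(mv₂) = 4.19 × 10^-14 m

Since λ ∝ 1/v, when velocity increases by a factor of 10, the wavelength decreases by a factor of 10.

λ₂/λ₁ = v₁/v₂ = 1/10

The wavelength decreases by a factor of 10.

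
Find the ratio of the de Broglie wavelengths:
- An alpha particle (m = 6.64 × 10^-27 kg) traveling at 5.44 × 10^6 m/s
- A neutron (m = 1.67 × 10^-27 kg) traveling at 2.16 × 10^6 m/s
λ₁/λ₂ = 0.0999

Using λ = h/(mv):

λ₁ = h/(m₁v₁) = 1.83 × 10^-14 m
λ₂ = h/(m₂v₂) = 1.84 × 10^-13 m

Ratio λ₁/λ₂ = (m₂v₂)/(m₁v₁)
         = (1.67 × 10^-27 kg × 2.16 × 10^6 m/s) / (6.64 × 10^-27 kg × 5.44 × 10^6 m/s)
         = 0.0999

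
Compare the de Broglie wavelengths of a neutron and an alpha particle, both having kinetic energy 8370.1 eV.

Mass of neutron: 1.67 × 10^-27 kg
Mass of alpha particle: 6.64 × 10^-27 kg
The neutron has the longer wavelength.

Using λ = h/√(2mKE):

For neutron: λ₁ = h/√(2m₁KE) = 3.13 × 10^-13 m
For alpha particle: λ₂ = h/√(2m₂KE) = 1.57 × 10^-13 m

Since λ ∝ 1/√m at constant kinetic energy, the lighter particle has the longer wavelength.

The neutron has the longer de Broglie wavelength.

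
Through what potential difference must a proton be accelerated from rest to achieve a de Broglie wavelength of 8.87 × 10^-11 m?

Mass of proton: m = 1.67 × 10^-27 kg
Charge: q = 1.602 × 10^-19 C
1.04 × 10^-1 V

From λ = h/√(2mqV), we solve for V:

λ² = h²/(2mqV)
V = h²/(2mqλ²)
V = (6.626 × 10^-34 J·s)² / (2 × 1.67 × 10^-27 kg × 1.602 × 10^-19 C × (8.87 × 10^-11 m)²)
V = 1.04 × 10^-1 V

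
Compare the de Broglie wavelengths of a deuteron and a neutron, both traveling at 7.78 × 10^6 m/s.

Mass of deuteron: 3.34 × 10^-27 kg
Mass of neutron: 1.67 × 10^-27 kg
The neutron has the longer wavelength.

Using λ = h/(mv), since both particles have the same velocity, the wavelength depends only on mass.

For deuteron: λ₁ = h/(m₁v) = 2.55 × 10^-14 m
For neutron: λ₂ = h/(m₂v) = 5.10 × 10^-14 m

Since λ ∝ 1/m at constant velocity, the lighter particle has the longer wavelength.

The neutron has the longer de Broglie wavelength.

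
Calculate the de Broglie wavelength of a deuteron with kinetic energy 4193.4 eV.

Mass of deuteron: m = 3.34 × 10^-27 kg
3.13 × 10^-13 m

Using λ = h/√(2mKE):

First convert KE to Joules: KE = 4193.4 eV = 6.719 × 10^-16 J

λ = h/√(2mKE)
λ = (6.626 × 10^-34 J·s) / √(2 × 3.34 × 10^-27 kg × 6.719 × 10^-16 J)
λ = 3.13 × 10^-13 m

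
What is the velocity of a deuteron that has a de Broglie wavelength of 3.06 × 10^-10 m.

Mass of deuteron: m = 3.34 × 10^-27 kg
6.48 × 10^2 m/s

From the de Broglie relation λ = h/(mv), we solve for v:

v = h/(mλ)
v = (6.626 × 10^-34 J·s) / (3.34 × 10^-27 kg × 3.06 × 10^-10 m)
v = 6.48 × 10^2 m/s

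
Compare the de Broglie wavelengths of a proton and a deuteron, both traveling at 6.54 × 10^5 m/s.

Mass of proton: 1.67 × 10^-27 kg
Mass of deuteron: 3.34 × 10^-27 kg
The proton has the longer wavelength.

Using λ = h/(mv), since both particles have the same velocity, the wavelength depends only on mass.

For proton: λ₁ = h/(m₁v) = 6.07 × 10^-13 m
For deuteron: λ₂ = h/(m₂v) = 3.03 × 10^-13 m

Since λ ∝ 1/m at constant velocity, the lighter particle has the longer wavelength.

The proton has the longer de Broglie wavelength.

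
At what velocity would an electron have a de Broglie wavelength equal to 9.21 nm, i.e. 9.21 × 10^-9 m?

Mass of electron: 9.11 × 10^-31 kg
7.90 × 10^4 m/s

From λ = h/(mv), solve for v:

v = h/(mλ)
v = (6.626 × 10^-34 J·s) / (9.11 × 10^-31 kg × 9.21 × 10^-9 m)
v = 7.90 × 10^4 m/s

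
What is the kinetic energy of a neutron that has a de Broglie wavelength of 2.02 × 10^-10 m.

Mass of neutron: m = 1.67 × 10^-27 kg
3.22 × 10^-21 J (or 0.0201 eV)

From λ = h/√(2mKE), we solve for KE:

λ² = h²/(2mKE)
KE = h²/(2mλ²)
KE = (6.626 × 10^-34 J·s)² / (2 × 1.67 × 10^-27 kg × (2.02 × 10^-10 m)²)
KE = 3.22 × 10^-21 J
KE = 0.0201 eV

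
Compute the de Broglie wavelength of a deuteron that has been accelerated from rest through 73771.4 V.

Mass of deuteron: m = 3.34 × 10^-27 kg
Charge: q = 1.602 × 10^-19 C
7.46 × 10^-14 m

When a particle is accelerated through voltage V, it gains kinetic energy KE = qV.

The de Broglie wavelength is then λ = h/√(2mqV):

λ = h/√(2mqV)
λ = (6.626 × 10^-34 J·s) / √(2 × 3.34 × 10^-27 kg × 1.602 × 10^-19 C × 73771.4 V)
λ = 7.46 × 10^-14 m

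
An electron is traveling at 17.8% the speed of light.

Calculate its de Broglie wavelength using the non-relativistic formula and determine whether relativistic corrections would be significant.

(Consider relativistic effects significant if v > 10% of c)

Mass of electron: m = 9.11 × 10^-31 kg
Yes, relativistic corrections are needed.

Using the non-relativistic de Broglie formula λ = h/(mv):

v = 17.8% × c = 5.336 × 10^7 m/s

λ = h/(mv)
λ = (6.626 × 10^-34 J·s) / (9.11 × 10^-31 kg × 5.336 × 10^7 m/s)
λ = 1.36 × 10^-11 m

Since v = 17.8% of c > 10% of c, relativistic corrections ARE significant and the actual wavelength would differ from this non-relativistic estimate.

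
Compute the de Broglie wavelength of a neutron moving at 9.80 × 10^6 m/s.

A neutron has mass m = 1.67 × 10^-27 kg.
4.05 × 10^-14 m

Using the de Broglie relation λ = h/(mv):

λ = h/(mv)
λ = (6.626 × 10^-34 J·s) / (1.67 × 10^-27 kg × 9.80 × 10^6 m/s)
λ = 4.05 × 10^-14 m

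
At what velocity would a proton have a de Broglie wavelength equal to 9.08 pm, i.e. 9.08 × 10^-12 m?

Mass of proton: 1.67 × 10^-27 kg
4.37 × 10^4 m/s

From λ = h/(mv), solve for v:

v = h/(mλ)
v = (6.626 × 10^-34 J·s) / (1.67 × 10^-27 kg × 9.08 × 10^-12 m)
v = 4.37 × 10^4 m/s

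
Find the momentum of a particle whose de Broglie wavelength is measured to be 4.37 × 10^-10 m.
1.52 × 10^-24 kg·m/s

From the de Broglie relation λ = h/p, we solve for p:

p = h/λ
p = (6.626 × 10^-34 J·s) / (4.37 × 10^-10 m)
p = 1.52 × 10^-24 kg·m/s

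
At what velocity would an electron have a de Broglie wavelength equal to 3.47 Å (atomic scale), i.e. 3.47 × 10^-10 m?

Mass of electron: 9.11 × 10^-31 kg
2.10 × 10^6 m/s

From λ = h/(mv), solve for v:

v = h/(mλ)
v = (6.626 × 10^-34 J·s) / (9.11 × 10^-31 kg × 3.47 × 10^-10 m)
v = 2.10 × 10^6 m/s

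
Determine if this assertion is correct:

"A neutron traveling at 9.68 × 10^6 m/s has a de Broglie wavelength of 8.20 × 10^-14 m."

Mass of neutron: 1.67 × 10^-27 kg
False

The claim is incorrect.

Using λ = h/(mv):
λ = (6.626 × 10^-34 J·s) / (1.67 × 10^-27 kg × 9.68 × 10^6 m/s)
λ = 4.10 × 10^-14 m

The actual wavelength differs from the claimed 8.20 × 10^-14 m.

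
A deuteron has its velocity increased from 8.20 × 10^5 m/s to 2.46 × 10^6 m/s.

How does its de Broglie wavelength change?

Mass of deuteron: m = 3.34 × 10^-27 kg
The wavelength decreases by a factor of 3.

Using λ = h/(mv):

Initial wavelength: λ₁ = h/(mv₁) = 2.42 × 10^-13 m
Final wavelength: λ₂ = h/(mv₂) = 8.06 × 10^-14 m

Since λ ∝ 1/v, when velocity increases by a factor of 3, the wavelength decreases by a factor of 3.

λ₂/λ₁ = v₁/v₂ = 1/3

The wavelength decreases by a factor of 3.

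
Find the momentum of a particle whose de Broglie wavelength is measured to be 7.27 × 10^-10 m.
9.11 × 10^-25 kg·m/s

From the de Broglie relation λ = h/p, we solve for p:

p = h/λ
p = (6.626 × 10^-34 J·s) / (7.27 × 10^-10 m)
p = 9.11 × 10^-25 kg·m/s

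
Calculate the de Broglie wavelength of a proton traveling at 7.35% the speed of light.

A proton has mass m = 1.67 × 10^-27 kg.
1.80 × 10^-14 m

Using the de Broglie relation λ = h/(mv):

v = 7.35% × c = 2.203 × 10^7 m/s

λ = h/(mv)
λ = (6.626 × 10^-34 J·s) / (1.67 × 10^-27 kg × 2.203 × 10^7 m/s)
λ = 1.80 × 10^-14 m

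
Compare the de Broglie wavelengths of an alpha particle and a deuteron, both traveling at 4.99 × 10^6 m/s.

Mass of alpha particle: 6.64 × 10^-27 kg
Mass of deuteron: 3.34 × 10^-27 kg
The deuteron has the longer wavelength.

Using λ = h/(mv), since both particles have the same velocity, the wavelength depends only on mass.

For alpha particle: λ₁ = h/(m₁v) = 2.00 × 10^-14 m
For deuteron: λ₂ = h/(m₂v) = 3.98 × 10^-14 m

Since λ ∝ 1/m at constant velocity, the lighter particle has the longer wavelength.

The deuteron has the longer de Broglie wavelength.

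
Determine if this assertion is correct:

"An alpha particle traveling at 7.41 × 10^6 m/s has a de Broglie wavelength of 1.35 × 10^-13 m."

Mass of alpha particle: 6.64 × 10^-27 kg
False

The claim is incorrect.

Using λ = h/(mv):
λ = (6.626 × 10^-34 J·s) / (6.64 × 10^-27 kg × 7.41 × 10^6 m/s)
λ = 1.35 × 10^-14 m

The actual wavelength differs from the claimed 1.35 × 10^-13 m.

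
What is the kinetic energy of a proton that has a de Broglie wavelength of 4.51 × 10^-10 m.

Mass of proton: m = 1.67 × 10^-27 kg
6.46 × 10^-22 J (or 4.03 × 10^-3 eV)

From λ = h/√(2mKE), we solve for KE:

λ² = h²/(2mKE)
KE = h²/(2mλ²)
KE = (6.626 × 10^-34 J·s)² / (2 × 1.67 × 10^-27 kg × (4.51 × 10^-10 m)²)
KE = 6.46 × 10^-22 J
KE = 4.03 × 10^-3 eV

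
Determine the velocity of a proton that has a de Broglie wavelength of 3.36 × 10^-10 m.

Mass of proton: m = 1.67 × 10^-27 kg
1.18 × 10^3 m/s

From the de Broglie relation λ = h/(mv), we solve for v:

v = h/(mλ)
v = (6.626 × 10^-34 J·s) / (1.67 × 10^-27 kg × 3.36 × 10^-10 m)
v = 1.18 × 10^3 m/s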